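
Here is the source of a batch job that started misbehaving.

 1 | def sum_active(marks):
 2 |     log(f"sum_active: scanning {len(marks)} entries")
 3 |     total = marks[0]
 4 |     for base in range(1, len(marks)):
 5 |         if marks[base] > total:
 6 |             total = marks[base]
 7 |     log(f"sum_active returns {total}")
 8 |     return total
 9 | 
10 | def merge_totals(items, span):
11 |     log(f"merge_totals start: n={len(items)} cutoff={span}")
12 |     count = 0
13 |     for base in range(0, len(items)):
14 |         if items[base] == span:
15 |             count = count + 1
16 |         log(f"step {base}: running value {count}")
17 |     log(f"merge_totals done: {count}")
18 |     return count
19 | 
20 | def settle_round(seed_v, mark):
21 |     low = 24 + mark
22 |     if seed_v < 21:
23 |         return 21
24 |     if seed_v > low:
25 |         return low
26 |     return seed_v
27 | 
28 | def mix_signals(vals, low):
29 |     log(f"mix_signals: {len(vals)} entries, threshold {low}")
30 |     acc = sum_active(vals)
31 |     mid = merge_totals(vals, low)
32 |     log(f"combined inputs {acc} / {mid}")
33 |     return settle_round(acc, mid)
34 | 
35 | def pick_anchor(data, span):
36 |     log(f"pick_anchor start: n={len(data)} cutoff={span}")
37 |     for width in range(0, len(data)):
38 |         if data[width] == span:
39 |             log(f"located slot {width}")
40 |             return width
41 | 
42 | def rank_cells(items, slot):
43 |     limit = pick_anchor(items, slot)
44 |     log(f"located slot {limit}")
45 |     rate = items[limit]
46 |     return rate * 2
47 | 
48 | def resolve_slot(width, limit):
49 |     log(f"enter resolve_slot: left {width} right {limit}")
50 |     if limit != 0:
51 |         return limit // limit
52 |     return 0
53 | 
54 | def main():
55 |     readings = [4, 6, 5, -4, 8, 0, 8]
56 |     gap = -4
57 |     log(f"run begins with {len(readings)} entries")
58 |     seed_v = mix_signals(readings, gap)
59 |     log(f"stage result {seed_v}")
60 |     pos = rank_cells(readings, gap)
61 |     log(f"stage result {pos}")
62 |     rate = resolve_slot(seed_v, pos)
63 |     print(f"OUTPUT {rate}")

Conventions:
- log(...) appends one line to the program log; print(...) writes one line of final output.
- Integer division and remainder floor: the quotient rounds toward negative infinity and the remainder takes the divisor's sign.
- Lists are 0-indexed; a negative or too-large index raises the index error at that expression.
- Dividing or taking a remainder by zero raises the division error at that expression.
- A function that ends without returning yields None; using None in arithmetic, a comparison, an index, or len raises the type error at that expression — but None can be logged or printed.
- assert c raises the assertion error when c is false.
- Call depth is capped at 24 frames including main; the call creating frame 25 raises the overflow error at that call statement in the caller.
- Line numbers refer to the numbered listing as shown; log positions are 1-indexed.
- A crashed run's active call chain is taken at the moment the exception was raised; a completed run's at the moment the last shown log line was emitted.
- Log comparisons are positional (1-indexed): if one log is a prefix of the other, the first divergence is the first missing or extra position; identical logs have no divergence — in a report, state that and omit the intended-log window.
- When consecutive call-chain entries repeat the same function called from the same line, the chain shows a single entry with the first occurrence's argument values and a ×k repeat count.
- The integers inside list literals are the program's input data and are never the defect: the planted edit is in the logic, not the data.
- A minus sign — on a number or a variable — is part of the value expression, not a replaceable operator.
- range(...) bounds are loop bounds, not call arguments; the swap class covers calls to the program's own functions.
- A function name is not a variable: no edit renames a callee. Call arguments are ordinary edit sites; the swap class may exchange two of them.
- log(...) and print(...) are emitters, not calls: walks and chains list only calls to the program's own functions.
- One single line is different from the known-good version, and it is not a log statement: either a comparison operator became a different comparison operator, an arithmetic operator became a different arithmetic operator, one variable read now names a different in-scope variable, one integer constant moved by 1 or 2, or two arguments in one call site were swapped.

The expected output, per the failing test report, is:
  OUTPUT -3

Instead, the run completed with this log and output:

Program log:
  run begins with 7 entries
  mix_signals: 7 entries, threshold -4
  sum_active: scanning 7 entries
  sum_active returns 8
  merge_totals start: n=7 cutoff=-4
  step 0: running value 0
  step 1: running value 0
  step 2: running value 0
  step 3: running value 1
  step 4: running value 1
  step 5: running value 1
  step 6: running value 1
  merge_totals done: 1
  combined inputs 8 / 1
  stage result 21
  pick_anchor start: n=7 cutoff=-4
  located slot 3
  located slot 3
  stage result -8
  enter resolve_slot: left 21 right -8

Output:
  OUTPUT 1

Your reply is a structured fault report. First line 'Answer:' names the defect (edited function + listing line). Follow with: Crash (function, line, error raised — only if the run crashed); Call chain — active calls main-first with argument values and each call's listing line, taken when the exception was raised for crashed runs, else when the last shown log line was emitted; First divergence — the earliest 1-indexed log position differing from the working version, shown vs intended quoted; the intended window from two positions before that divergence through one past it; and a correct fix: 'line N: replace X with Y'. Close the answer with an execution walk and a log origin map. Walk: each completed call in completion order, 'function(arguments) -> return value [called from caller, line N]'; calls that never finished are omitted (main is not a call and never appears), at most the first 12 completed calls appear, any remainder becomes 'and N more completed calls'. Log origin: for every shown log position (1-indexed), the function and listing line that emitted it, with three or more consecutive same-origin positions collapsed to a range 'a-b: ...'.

Answer: the defect is in resolve_slot at line 51.
Key fact: The two runs log identically and part ways only at the printed values.
Call chain: main -> resolve_slot(21, -8) (called at line 62).
First divergence: none; the two logs match at every position.
Execution walk:
  sum_active([4, 6, 5, -4, 8, 0, 8]) -> 8  [called from mix_signals, line 30]
  merge_totals([4, 6, 5, -4, 8, 0, 8], -4) -> 1  [called from mix_signals, line 31]
  settle_round(8, 1) -> 21  [called from mix_signals, line 33]
  mix_signals([4, 6, 5, -4, 8, 0, 8], -4) -> 21  [called from main, line 58]
  pick_anchor([4, 6, 5, -4, 8, 0, 8], -4) -> 3  [called from rank_cells, line 43]
  rank_cells([4, 6, 5, -4, 8, 0, 8], -4) -> -8  [called from main, line 60]
  resolve_slot(21, -8) -> 1  [called from main, line 62]
Log line origins:
  1: logged in main at line 57
  2: logged in mix_signals at line 29
  3: logged in sum_active at line 2
  4: logged in sum_active at line 7
  5: logged in merge_totals at line 11
  6-12: logged in merge_totals at line 16
  13: logged in merge_totals at line 17
  14: logged in mix_signals at line 32
  15: logged in main at line 59
  16: logged in pick_anchor at line 36
  17: logged in pick_anchor at line 39
  18: logged in rank_cells at line 44
  19: logged in main at line 61
  20: logged in resolve_slot at line 49
A correct fix: line 51: replace `limit // limit` with `width // limit`.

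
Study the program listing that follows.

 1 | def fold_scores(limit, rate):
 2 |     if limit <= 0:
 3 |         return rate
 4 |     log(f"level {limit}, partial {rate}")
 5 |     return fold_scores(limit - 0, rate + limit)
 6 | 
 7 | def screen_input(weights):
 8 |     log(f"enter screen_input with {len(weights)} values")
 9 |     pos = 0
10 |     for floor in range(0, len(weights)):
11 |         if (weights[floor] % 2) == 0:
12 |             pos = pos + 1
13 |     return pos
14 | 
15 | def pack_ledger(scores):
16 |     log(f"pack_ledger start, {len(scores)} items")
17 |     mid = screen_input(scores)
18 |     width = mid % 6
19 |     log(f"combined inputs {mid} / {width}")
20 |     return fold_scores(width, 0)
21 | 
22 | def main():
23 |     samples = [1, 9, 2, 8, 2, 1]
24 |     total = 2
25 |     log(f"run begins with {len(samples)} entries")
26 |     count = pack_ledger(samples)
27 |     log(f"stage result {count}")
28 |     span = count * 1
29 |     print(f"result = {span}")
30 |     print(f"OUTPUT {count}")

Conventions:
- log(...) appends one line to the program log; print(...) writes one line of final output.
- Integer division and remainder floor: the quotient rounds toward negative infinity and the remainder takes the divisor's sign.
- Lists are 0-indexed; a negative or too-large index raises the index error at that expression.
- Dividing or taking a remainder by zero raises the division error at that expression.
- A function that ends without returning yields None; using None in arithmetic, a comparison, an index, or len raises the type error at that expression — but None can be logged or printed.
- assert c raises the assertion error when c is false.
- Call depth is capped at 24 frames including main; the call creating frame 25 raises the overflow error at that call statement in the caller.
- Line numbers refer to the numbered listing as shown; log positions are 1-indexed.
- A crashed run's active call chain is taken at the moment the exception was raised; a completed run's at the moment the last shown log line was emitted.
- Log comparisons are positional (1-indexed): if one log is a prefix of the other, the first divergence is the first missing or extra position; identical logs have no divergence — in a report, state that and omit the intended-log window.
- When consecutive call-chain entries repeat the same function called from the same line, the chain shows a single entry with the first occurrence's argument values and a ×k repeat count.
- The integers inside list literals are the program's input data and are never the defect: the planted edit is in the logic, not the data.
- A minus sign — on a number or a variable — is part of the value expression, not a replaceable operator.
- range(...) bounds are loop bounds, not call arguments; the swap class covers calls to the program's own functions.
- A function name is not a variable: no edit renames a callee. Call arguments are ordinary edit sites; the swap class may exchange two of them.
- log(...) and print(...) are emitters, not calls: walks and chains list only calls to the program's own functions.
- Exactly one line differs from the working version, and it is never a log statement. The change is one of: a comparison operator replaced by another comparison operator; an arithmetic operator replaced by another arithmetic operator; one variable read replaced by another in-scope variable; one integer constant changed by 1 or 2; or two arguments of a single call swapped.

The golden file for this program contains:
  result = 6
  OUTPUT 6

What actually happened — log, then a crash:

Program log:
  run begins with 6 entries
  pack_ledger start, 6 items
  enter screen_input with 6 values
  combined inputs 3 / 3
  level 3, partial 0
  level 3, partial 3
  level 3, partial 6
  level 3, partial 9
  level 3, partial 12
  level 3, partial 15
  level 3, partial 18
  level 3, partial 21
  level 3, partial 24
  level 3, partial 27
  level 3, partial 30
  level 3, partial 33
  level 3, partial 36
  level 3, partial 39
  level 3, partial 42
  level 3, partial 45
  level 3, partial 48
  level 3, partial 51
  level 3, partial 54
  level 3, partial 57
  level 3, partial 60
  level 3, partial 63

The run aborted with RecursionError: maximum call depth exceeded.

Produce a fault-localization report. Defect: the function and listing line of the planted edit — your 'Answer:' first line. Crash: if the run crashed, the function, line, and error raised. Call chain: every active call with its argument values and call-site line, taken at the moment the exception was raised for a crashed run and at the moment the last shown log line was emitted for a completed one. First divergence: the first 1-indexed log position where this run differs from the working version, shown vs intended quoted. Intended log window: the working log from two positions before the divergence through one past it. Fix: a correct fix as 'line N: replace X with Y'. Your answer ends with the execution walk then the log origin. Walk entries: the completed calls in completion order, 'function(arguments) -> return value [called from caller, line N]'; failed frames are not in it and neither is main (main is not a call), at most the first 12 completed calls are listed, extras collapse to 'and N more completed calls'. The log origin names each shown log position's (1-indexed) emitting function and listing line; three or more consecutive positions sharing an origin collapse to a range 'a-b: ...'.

Answer: the defect is in fold_scores at line 5.
The tell: Position 6 is the first bad log line: 'level 3, partial 3' should read 'level 2, partial 3'.
Crash: fold_scores, line 5, RecursionError.
Call chain: main -> pack_ledger([1, 9, 2, 8, 2, 1]) (called at line 26) -> fold_scores(3, 0) (called at line 20) -> fold_scores(3, 3) (called at line 5) ×21.
First divergence: position 6 — the shown line 'level 3, partial 3' should read 'level 2, partial 3'.
Intended log window:
  4: combined inputs 3 / 3
  5: level 3, partial 0
  6: level 2, partial 3
  7: level 1, partial 5
Execution walk:
  screen_input([1, 9, 2, 8, 2, 1]) -> 3  [called from pack_ledger, line 17]
Log origins:
  1: emitted by main (line 25)
  2: emitted by pack_ledger (line 16)
  3: emitted by screen_input (line 8)
  4: emitted by pack_ledger (line 19)
  5-26: emitted by fold_scores (line 4)
A correct fix: line 5: replace `0` with `1`.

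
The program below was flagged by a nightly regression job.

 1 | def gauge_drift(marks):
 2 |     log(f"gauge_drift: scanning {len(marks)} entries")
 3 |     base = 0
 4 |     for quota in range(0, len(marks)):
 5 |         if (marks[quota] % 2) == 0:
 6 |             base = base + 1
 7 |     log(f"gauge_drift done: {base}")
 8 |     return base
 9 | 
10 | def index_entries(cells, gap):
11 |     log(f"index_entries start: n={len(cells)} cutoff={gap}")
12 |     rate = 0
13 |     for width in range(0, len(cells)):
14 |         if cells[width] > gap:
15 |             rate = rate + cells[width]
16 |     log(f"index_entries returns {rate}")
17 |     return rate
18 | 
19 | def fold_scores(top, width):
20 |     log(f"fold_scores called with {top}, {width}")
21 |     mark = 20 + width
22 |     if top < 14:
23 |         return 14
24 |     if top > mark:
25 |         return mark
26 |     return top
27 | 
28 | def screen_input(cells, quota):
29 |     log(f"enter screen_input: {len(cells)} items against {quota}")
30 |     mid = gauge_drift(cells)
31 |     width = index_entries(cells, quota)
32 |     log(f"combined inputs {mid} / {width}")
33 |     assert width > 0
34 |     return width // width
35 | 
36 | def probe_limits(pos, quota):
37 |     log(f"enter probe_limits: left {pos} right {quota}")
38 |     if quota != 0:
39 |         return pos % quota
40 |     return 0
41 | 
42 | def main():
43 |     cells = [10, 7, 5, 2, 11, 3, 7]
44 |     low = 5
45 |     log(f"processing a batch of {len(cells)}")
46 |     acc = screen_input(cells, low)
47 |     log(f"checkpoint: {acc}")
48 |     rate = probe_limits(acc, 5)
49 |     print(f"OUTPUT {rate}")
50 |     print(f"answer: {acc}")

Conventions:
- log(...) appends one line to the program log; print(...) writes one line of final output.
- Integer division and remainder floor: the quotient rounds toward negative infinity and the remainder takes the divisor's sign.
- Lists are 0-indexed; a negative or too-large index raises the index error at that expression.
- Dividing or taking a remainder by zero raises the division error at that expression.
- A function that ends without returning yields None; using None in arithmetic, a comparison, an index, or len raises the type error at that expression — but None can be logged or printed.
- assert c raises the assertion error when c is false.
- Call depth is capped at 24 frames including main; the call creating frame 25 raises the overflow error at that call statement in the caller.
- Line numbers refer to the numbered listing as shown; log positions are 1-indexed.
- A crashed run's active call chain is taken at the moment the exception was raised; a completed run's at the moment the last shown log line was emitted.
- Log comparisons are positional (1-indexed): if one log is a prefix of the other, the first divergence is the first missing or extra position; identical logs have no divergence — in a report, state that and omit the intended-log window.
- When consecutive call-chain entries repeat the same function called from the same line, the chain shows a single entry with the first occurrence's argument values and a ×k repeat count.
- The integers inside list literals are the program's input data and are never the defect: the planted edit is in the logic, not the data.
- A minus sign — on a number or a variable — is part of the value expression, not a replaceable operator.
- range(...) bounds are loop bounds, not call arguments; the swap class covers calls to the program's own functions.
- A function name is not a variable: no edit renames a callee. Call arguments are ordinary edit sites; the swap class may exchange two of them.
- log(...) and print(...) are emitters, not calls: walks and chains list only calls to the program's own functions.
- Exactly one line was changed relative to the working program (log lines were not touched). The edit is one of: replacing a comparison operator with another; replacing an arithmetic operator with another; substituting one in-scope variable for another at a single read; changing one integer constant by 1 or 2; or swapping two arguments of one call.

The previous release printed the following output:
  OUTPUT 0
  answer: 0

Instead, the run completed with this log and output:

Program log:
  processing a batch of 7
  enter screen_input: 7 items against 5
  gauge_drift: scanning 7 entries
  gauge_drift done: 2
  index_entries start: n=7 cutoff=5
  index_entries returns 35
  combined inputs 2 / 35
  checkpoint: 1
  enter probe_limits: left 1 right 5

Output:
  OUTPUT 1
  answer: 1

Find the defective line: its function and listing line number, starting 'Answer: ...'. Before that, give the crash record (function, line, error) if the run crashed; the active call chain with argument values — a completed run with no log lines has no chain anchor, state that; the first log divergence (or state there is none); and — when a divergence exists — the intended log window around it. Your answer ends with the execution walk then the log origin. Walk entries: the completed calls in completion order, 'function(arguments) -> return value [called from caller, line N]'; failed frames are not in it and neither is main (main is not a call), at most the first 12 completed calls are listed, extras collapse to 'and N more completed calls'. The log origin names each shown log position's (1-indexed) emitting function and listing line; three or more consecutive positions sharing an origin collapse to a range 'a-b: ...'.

Answer: the defect is in screen_input at line 34.
Key observation: At log position 8 the runs split — shown 'checkpoint: 1', but the working version logs 'checkpoint: 0'.
Call chain: main -> probe_limits(1, 5) (called at line 48).
First divergence: at position 8 the run shows 'checkpoint: 1' where the working version logs 'checkpoint: 0'.
Intended log window:
  6: index_entries returns 35
  7: combined inputs 2 / 35
  8: checkpoint: 0
  9: enter probe_limits: left 0 right 5
Execution walk:
  gauge_drift([10, 7, 5, 2, 11, 3, 7]) -> 2  [called from screen_input, line 30]
  index_entries([10, 7, 5, 2, 11, 3, 7], 5) -> 35  [called from screen_input, line 31]
  screen_input([10, 7, 5, 2, 11, 3, 7], 5) -> 1  [called from main, line 46]
  probe_limits(1, 5) -> 1  [called from main, line 48]
Origin of each log line:
  1: logged in main at line 45
  2: logged in screen_input at line 29
  3: logged in gauge_drift at line 2
  4: logged in gauge_drift at line 7
  5: logged in index_entries at line 11
  6: logged in index_entries at line 16
  7: logged in screen_input at line 32
  8: logged in main at line 47
  9: logged in probe_limits at line 37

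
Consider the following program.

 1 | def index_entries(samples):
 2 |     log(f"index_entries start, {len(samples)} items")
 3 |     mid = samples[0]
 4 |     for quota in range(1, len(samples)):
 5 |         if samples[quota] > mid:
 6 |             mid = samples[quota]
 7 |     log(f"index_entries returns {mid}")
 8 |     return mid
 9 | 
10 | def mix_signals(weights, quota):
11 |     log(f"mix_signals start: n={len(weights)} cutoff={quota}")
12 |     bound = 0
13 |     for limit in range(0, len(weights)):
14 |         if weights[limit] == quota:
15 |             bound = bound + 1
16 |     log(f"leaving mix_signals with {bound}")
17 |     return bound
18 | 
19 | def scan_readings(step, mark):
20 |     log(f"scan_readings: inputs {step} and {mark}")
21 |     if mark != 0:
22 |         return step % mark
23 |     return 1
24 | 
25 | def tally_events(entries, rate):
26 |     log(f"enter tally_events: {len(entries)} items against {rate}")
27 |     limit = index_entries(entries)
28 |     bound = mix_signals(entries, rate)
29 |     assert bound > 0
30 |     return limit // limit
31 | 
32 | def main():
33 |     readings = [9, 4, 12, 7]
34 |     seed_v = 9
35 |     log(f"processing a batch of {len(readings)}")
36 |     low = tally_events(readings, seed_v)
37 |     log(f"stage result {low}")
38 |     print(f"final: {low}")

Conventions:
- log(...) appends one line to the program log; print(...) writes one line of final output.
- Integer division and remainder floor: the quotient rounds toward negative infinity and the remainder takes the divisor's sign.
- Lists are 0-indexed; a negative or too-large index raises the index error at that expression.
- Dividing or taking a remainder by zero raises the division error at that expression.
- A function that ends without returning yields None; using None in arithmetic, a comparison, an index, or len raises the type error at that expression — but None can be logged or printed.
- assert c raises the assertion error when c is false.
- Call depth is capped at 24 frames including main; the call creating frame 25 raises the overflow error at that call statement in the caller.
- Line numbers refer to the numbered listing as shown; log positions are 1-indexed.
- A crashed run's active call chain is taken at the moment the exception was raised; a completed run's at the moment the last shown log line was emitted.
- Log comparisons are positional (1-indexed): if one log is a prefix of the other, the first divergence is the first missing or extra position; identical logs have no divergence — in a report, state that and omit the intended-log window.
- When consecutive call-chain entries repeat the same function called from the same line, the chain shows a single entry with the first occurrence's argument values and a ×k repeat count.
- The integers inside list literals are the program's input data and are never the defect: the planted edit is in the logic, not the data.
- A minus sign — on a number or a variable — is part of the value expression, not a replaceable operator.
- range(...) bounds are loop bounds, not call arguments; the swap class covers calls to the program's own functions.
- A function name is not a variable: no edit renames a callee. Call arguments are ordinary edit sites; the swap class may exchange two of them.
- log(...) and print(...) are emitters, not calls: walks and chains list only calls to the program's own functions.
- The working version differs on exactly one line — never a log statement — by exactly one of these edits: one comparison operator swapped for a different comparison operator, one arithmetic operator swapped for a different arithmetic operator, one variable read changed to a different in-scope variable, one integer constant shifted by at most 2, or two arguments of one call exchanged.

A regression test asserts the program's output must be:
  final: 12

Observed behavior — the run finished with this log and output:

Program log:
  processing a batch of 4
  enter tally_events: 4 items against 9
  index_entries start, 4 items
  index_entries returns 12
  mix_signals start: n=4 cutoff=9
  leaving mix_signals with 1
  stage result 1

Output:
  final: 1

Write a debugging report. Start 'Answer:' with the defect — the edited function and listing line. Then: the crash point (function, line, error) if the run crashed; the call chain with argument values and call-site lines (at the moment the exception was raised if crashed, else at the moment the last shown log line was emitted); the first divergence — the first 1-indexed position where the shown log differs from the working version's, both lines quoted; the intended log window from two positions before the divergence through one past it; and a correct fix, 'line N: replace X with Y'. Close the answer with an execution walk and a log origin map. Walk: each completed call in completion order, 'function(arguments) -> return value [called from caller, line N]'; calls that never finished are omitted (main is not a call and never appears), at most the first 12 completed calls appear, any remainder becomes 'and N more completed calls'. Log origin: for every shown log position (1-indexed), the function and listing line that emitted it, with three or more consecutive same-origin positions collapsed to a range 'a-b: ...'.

Answer: the defect is in tally_events at line 30.
Key fact: Log line 7 is where behavior first shows: 'stage result 1' appears instead of 'stage result 12'.
Call chain: main.
First divergence: at position 7 the run shows 'stage result 1' where the working version logs 'stage result 12'.
Intended log window:
  5: mix_signals start: n=4 cutoff=9
  6: leaving mix_signals with 1
  7: stage result 12
Execution walk:
  index_entries([9, 4, 12, 7]) -> 12  [called from tally_events, line 27]
  mix_signals([9, 4, 12, 7], 9) -> 1  [called from tally_events, line 28]
  tally_events([9, 4, 12, 7], 9) -> 1  [called from main, line 36]
Origin of each log line:
  1: logged in main at line 35
  2: logged in tally_events at line 26
  3: logged in index_entries at line 2
  4: logged in index_entries at line 7
  5: logged in mix_signals at line 11
  6: logged in mix_signals at line 16
  7: logged in main at line 37
A correct fix: line 30: replace `limit // limit` with `limit // bound`.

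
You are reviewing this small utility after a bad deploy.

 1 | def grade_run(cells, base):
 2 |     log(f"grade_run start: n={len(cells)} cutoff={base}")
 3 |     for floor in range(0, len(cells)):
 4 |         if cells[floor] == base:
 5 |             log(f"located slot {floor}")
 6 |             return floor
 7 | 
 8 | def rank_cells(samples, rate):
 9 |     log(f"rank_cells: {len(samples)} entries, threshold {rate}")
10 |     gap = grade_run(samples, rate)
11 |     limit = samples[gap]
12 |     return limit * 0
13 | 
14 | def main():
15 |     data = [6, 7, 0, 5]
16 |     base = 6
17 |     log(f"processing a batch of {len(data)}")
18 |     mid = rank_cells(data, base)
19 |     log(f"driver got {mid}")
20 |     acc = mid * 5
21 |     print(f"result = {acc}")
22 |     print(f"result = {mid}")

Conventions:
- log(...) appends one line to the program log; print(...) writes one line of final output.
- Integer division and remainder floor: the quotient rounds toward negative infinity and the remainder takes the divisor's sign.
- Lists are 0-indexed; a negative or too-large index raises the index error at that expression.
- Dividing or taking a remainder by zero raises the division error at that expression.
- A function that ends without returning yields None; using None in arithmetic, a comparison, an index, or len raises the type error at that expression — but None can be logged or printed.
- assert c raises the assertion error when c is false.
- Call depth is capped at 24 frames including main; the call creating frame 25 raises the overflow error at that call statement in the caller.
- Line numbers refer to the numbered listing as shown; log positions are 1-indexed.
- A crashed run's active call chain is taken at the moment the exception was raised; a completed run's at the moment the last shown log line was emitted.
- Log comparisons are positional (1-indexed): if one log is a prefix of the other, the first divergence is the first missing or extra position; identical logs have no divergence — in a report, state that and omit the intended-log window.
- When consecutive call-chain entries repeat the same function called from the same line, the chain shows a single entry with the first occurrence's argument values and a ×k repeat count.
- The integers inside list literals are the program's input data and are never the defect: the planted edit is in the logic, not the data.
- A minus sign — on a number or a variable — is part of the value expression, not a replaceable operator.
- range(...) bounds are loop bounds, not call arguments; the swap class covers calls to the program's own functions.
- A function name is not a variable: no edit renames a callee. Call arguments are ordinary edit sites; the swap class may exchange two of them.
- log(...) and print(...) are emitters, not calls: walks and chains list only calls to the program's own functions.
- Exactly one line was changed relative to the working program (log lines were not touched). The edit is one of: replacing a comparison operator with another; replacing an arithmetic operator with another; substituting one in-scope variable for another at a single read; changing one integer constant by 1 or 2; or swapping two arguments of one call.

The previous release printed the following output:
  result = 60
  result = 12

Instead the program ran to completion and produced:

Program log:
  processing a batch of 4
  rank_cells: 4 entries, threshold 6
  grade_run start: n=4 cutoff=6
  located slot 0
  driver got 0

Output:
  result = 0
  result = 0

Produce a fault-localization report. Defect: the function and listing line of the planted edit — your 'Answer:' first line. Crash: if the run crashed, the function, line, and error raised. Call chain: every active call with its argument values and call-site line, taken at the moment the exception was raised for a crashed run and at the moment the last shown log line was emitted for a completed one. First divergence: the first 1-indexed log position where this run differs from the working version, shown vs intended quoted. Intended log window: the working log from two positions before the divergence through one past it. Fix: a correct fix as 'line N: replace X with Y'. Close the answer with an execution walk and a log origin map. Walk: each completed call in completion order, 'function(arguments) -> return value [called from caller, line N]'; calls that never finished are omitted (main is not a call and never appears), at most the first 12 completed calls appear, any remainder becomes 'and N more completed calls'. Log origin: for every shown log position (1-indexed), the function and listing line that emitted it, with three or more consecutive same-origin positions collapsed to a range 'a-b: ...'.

Answer: the defect is in rank_cells at line 12.
Key fact: Log line 5 is where behavior first shows: 'driver got 0' appears instead of 'driver got 12'.
Call chain: main.
First divergence: at position 5 the run shows 'driver got 0' where the working version logs 'driver got 12'.
Intended log window:
  3: grade_run start: n=4 cutoff=6
  4: located slot 0
  5: driver got 12
Execution walk:
  grade_run([6, 7, 0, 5], 6) -> 0  [called from rank_cells, line 10]
  rank_cells([6, 7, 0, 5], 6) -> 0  [called from main, line 18]
Origin of each log line:
  1: logged in main at line 17
  2: logged in rank_cells at line 9
  3: logged in grade_run at line 2
  4: logged in grade_run at line 5
  5: logged in main at line 19
A correct fix: line 12: replace `0` with `2`.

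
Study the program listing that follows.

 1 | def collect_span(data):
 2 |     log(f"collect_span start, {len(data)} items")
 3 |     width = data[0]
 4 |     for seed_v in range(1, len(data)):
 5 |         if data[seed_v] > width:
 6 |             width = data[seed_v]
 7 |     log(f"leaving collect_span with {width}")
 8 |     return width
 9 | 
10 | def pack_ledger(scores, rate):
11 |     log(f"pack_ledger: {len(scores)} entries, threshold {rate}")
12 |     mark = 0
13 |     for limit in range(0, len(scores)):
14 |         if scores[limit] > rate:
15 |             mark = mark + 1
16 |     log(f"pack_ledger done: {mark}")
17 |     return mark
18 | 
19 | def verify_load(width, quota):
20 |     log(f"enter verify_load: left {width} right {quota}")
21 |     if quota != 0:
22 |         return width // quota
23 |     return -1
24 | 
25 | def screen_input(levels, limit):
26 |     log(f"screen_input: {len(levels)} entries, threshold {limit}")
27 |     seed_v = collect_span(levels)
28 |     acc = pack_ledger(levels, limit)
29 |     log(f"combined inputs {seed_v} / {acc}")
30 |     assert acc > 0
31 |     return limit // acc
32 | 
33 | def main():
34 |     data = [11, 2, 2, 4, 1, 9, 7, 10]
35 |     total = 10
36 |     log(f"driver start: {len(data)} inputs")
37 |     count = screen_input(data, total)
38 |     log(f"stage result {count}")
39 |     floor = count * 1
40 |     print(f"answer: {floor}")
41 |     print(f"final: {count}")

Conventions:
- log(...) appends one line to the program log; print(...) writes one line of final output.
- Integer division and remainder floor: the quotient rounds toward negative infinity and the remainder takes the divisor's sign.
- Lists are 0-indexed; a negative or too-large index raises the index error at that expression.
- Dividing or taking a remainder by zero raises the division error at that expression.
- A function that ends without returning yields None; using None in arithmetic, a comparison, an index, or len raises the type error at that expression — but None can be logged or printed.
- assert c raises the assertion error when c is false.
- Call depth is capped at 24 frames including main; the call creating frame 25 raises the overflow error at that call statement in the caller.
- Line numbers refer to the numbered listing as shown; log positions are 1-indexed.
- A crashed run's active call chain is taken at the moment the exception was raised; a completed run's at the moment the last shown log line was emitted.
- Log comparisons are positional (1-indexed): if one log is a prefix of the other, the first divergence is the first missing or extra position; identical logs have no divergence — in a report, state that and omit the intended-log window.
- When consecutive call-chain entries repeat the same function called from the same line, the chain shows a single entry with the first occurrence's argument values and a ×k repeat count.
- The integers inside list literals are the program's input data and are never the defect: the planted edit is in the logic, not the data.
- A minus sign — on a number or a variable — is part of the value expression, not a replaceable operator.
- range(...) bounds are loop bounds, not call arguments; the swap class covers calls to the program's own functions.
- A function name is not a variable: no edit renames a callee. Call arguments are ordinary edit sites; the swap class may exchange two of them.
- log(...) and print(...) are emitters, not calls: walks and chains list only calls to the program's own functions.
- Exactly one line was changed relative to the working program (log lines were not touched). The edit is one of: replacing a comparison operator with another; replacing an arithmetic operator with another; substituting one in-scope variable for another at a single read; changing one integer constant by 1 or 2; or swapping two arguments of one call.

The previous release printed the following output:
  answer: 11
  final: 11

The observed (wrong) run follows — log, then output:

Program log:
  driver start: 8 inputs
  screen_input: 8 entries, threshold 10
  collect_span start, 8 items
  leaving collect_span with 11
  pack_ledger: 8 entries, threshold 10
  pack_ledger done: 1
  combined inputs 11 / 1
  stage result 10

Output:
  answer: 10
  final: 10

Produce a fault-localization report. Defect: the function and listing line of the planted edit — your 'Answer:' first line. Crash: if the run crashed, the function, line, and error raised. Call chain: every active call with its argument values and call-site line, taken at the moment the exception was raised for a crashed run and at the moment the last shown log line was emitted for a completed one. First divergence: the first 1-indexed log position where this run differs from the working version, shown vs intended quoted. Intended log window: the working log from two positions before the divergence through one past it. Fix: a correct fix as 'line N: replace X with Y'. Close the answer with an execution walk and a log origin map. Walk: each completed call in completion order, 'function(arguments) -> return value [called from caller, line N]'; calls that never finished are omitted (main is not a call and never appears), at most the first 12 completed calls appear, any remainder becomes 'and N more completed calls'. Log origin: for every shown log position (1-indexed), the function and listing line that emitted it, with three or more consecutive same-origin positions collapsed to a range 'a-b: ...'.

Answer: the defect is in screen_input at line 31.
Core observation: At log position 8 the runs split — shown 'stage result 10', but the working version logs 'stage result 11'.
Call chain: main.
First divergence: position 8 — shown 'stage result 10', intended 'stage result 11'.
Intended log window:
  6: pack_ledger done: 1
  7: combined inputs 11 / 1
  8: stage result 11
Execution walk:
  collect_span([11, 2, 2, 4, 1, 9, 7, 10]) -> 11  [called from screen_input, line 27]
  pack_ledger([11, 2, 2, 4, 1, 9, 7, 10], 10) -> 1  [called from screen_input, line 28]
  screen_input([11, 2, 2, 4, 1, 9, 7, 10], 10) -> 10  [called from main, line 37]
Log origins:
  1: emitted by main (line 36)
  2: emitted by screen_input (line 26)
  3: emitted by collect_span (line 2)
  4: emitted by collect_span (line 7)
  5: emitted by pack_ledger (line 11)
  6: emitted by pack_ledger (line 16)
  7: emitted by screen_input (line 29)
  8: emitted by main (line 38)
A correct fix: line 31: replace `limit` with `seed_v`.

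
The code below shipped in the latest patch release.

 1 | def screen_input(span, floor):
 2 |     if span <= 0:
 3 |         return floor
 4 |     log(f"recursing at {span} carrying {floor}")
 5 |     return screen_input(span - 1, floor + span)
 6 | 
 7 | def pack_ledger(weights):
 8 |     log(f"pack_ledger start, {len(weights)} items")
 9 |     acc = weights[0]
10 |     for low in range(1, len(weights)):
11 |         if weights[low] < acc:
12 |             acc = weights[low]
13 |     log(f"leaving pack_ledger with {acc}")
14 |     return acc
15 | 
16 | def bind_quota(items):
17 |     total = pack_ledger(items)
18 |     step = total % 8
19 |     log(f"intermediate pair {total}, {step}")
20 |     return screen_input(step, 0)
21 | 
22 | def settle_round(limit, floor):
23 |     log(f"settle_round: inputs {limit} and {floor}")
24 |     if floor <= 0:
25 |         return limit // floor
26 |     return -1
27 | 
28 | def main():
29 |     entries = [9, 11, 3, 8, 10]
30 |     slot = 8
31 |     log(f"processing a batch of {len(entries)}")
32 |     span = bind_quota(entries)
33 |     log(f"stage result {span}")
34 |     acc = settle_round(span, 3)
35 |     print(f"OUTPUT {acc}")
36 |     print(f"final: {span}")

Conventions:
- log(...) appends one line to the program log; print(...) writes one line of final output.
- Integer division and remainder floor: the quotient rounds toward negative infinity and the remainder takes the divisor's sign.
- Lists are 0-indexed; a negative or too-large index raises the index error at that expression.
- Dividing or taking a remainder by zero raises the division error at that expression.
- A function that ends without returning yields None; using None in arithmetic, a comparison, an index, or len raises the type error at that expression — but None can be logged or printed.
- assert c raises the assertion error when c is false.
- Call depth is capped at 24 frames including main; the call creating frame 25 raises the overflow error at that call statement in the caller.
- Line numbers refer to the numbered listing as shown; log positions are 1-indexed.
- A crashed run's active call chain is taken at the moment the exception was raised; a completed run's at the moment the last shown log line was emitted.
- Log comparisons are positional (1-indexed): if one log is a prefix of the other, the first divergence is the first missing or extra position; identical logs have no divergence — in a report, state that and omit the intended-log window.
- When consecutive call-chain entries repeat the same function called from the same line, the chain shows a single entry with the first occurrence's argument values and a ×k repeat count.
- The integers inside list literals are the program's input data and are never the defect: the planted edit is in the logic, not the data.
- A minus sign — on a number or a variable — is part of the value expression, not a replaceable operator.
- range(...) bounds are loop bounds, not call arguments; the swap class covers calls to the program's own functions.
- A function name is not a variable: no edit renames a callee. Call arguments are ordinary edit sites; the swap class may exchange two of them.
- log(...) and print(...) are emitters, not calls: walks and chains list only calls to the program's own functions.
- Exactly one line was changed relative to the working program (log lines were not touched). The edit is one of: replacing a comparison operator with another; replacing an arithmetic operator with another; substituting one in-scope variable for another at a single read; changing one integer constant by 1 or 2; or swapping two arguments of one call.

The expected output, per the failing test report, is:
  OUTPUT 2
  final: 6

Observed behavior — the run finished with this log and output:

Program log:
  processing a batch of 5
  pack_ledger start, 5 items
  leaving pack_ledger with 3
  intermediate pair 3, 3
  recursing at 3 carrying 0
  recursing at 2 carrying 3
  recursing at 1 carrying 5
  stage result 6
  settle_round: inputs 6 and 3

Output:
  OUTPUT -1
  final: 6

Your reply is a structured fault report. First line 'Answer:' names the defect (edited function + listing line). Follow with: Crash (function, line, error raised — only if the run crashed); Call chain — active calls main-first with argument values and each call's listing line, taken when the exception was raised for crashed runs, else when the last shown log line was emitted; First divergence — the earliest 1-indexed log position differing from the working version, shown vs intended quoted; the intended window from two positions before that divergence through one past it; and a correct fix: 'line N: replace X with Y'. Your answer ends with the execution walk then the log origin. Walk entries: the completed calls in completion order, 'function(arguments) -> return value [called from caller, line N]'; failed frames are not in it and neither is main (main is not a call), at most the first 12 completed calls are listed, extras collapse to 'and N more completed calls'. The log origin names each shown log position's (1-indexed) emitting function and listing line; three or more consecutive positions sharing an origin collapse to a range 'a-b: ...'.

Answer: the defect is in settle_round at line 24.
Key fact: The two runs log identically and part ways only at the printed values.
Call chain: main -> settle_round(6, 3) (called at line 34).
First divergence: none; the two logs match at every position.
Execution walk:
  pack_ledger([9, 11, 3, 8, 10]) -> 3  [called from bind_quota, line 17]
  screen_input(0, 6) -> 6  [called from screen_input, line 5]
  screen_input(1, 5) -> 6  [called from screen_input, line 5]
  screen_input(2, 3) -> 6  [called from screen_input, line 5]
  screen_input(3, 0) -> 6  [called from bind_quota, line 20]
  bind_quota([9, 11, 3, 8, 10]) -> 6  [called from main, line 32]
  settle_round(6, 3) -> -1  [called from main, line 34]
Log origin:
  1: emitted by main (line 31)
  2: emitted by pack_ledger (line 8)
  3: emitted by pack_ledger (line 13)
  4: emitted by bind_quota (line 19)
  5-7: emitted by screen_input (line 4)
  8: emitted by main (line 33)
  9: emitted by settle_round (line 23)
A correct fix: line 24: replace `<=` with `!=`.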